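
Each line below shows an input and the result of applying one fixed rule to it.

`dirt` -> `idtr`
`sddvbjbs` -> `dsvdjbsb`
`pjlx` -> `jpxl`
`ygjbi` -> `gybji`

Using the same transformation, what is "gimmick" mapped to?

The rule is to swap each adjacent pair of characters (1↔2, 3↔4, ...).
Applying that to "gimmick" gives "igmmcik".

igmmcik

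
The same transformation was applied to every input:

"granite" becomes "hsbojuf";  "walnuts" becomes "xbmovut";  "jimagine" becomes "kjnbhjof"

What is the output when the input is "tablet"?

ubcmfu

Looking at the pairs, the operation is to shift every letter 1 place forward in the alphabet (wrapping around).
On "tablet" that produces "ubcmfu".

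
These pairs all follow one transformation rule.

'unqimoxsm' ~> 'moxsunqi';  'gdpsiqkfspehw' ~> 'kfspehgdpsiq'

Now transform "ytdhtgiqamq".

What's happening: delete the last character, then swap the front and back halves of the string.
"ytdhtgiqamq" → "ytdhtgiqam" → "giqamytdht".
(Check on "unqimoxsm": → "unqimoxs" → "moxsunqi" ✓)

giqamytdht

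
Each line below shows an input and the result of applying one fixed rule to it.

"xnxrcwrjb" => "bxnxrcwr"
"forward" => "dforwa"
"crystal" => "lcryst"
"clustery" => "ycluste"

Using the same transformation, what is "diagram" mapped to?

Looking at the pairs, the operation is to move the last character to the front, then delete the last character.
On "diagram": the first step gives "mdiagra", and the second then gives "mdiagr".

mdiagr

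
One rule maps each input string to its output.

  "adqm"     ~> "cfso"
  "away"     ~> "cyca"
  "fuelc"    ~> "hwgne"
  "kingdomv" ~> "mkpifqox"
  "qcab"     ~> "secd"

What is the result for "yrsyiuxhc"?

Rule — shift every letter 2 places forward in the alphabet (wrapping around).
Applying that to "yrsyiuxhc" gives "atuakwzje".

atuakwzje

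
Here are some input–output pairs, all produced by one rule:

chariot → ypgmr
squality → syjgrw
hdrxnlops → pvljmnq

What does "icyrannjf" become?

wpyllhd

Each output is the input with this applied: shift every letter 2 places backward in the alphabet (wrapping around), then delete the first 2 characters.
Applying both steps to "icyrannjf": "gawpyllhd", then "wpyllhd".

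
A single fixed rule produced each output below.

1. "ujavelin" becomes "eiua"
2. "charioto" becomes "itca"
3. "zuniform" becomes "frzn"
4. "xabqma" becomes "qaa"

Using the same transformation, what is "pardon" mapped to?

dna

Looking at the pairs, the operation is to swap the front and back halves of the string, then keep every other character starting from the first (positions 1st, 3rd, 5th, ...).
For "pardon", step one produces "donpar"; step two turns that into "dna".
(Check on "charioto": → "iotochar" → "itca" ✓)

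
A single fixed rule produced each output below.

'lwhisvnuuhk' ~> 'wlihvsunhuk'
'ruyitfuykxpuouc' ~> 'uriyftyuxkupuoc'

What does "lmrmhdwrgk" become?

The transformation: swap each adjacent pair of characters (1↔2, 3↔4, ...).
Doing the same to "lmrmhdwrgk": "mlmrdhrwkg".

mlmrdhrwkg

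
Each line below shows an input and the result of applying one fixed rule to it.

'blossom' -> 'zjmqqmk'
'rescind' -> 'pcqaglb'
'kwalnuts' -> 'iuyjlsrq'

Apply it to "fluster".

djsqrcp

The pattern: shift every letter 2 places backward in the alphabet (wrapping around).
On "fluster" that produces "djsqrcp".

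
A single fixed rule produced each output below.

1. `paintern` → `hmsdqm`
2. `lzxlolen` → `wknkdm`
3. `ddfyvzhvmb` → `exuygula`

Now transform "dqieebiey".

hddahdx

In each case the input is transformed by: shift every letter 1 place backward in the alphabet (wrapping around), then delete the first 2 characters.
"dqieebiey" → "cphddahdx" → "hddahdx".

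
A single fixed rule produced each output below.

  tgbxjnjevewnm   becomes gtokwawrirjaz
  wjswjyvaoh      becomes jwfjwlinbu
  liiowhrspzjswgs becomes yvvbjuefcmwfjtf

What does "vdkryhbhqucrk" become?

iqxeluoudhpex

What's happening: shift every letter 13 places forward in the alphabet (wrapping around) — i.e. ROT13.
For "vdkryhbhqucrk" the result is "iqxeluoudhpex".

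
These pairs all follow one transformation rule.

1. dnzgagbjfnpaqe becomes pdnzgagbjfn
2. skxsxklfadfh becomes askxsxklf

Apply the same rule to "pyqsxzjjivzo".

ipyqsxzjj

Looking at the pairs, the operation is to delete the last 3 characters, then move the last character to the front.
Working it through for "pyqsxzjjivzo": intermediate "pyqsxzjji", final "ipyqsxzjj".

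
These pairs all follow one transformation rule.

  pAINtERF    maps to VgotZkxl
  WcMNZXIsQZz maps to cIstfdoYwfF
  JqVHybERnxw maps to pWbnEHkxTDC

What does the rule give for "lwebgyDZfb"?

Rule — flip the case of every letter, then shift every letter 6 places forward in the alphabet (wrapping around).
Starting from "lwebgyDZfb": after the first operation, "LWEBGYdzFB"; after the second, "RCKHMEjfLH".

RCKHMEjfLH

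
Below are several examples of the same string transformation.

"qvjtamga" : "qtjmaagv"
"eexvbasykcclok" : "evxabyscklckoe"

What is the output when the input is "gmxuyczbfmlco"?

guxcybzmfclom

What's happening: swap each adjacent pair of characters (1↔2, 3↔4, ...), then move the first character to the end.
Starting from "gmxuyczbfmlco": after the first operation, "mguxcybzmfclo"; after the second, "guxcybzmfclom".
(Check on "eexvbasykcclok": → "eevxabyscklcko" → "evxabyscklckoe" ✓)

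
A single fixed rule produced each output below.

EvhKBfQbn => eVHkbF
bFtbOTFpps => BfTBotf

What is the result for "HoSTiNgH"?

Rule — delete the last 3 characters, then flip the case of every letter.
For "HoSTiNgH", step one produces "HoSTi"; step two turns that into "hOstI".

hOstI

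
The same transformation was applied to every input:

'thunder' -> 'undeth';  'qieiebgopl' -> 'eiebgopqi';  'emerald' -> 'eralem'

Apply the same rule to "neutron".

utrone

The transformation: delete the last character, then move the first 2 characters to the end (rotate left by 2).
Applying both steps to "neutron": "neutro", then "utrone".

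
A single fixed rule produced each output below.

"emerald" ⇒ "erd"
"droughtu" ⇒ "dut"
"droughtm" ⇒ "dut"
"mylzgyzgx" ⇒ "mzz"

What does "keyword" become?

In each case the input is transformed by: keep one character in every 3, starting at position 1 (positions 1st, 4th, 7th, ...).
On "keyword" that produces "kwd".

kwd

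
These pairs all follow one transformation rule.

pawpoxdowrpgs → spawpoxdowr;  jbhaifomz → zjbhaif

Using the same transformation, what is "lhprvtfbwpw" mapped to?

wlhprvtfb

The rule is to move the last character to the front, then delete the last 2 characters.
Applying that to "lhprvtfbwpw" gives "wlhprvtfb".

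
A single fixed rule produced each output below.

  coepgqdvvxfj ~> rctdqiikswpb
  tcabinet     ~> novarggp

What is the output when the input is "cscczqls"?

Each output is the input with this applied: move the first 2 characters to the end (rotate left by 2), then shift every letter 13 places forward in the alphabet (wrapping around) — i.e. ROT13.
Working it through for "cscczqls": intermediate "cczqlscs", final "ppmdyfpf".

ppmdyfpf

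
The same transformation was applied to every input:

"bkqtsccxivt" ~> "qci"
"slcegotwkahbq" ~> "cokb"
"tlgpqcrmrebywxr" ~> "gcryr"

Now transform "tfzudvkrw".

The pattern: keep one character in every 3, starting at position 3 (positions 3rd, 6th, 9th, ...).
Applying that to "tfzudvkrw" gives "zvw".

zvw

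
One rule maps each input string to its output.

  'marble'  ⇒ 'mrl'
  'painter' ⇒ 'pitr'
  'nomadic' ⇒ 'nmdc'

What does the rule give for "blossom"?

The rule is to keep every other character starting from the first (positions 1st, 3rd, 5th, ...).
Doing the same to "blossom": "bosm".

bosm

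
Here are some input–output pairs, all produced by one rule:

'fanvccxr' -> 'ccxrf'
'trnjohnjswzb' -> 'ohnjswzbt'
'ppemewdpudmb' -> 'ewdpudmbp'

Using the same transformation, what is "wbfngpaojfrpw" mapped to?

gpaojfrpww

Looking at the pairs, the operation is to move the first character to the end, then delete the first 3 characters.
On "wbfngpaojfrpw": the first step gives "bfngpaojfrpww", and the second then gives "gpaojfrpww".
(Check on "ppemewdpudmb": → "pemewdpudmbp" → "ewdpudmbp" ✓)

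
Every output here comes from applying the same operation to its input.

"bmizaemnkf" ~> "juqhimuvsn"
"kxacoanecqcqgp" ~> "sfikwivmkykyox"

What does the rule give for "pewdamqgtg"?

xmeliuyobo

The transformation: shift every letter 8 places forward in the alphabet (wrapping around).
Applying that to "pewdamqgtg" gives "xmeliuyobo".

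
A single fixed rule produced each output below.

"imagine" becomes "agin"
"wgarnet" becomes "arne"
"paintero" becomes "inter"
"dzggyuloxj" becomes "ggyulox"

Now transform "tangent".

The transformation: move the last character to the front, then delete the first 3 characters.
On "tangent": the first step gives "ttangen", and the second then gives "ngen".

ngen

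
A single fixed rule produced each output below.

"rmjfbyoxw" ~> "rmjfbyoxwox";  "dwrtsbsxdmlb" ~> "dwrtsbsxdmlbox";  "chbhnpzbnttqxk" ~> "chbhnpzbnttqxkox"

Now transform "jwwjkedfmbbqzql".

The pattern: append "ox".
So "jwwjkedfmbbqzql" becomes "jwwjkedfmbbqzqlox".

jwwjkedfmbbqzqlox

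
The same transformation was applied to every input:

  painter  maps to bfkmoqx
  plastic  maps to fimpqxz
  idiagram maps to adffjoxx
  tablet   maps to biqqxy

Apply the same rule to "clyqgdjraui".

adfginorvxz

The pattern: shift every letter 3 places backward in the alphabet (wrapping around), then sort the characters into alphabetical order.
For "clyqgdjraui", step one produces "zivndagoxrf"; step two turns that into "adfginorvxz".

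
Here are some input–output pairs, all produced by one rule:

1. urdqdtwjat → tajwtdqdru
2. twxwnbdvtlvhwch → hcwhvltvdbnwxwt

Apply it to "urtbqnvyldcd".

Rule — reverse the string.
So "urtbqnvyldcd" becomes "dcdlyvnqbtru".

dcdlyvnqbtru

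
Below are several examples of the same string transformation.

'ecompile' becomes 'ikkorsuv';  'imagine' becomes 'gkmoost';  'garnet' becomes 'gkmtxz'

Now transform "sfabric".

In each case the input is transformed by: shift every letter 6 places forward in the alphabet (wrapping around), then sort the characters into alphabetical order.
"sfabric" → "ylghxoi" → "ghiloxy".
(Check on "ecompile": → "kiusvork" → "ikkorsuv" ✓)

ghiloxy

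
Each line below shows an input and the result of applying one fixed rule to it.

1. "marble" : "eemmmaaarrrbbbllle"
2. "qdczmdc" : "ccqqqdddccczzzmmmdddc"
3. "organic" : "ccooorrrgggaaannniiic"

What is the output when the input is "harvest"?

tthhhaaarrrvvveeessst

Looking at the pairs, the operation is to repeat every character 3 times, then move the last 2 characters to the front (rotate right by 2).
"harvest" → "hhhaaarrrvvveeesssttt" → "tthhhaaarrrvvveeessst".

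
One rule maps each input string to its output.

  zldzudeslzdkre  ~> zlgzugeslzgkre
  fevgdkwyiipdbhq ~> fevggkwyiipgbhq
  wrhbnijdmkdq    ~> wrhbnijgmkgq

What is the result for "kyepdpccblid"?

In each case the input is transformed by: replace every "d" with "g".
So "kyepdpccblid" becomes "kyepgpccblig".

kyepgpccblig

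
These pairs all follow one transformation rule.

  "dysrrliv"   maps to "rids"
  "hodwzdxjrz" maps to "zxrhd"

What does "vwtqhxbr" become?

hbvt

Rule — move the first 3 characters to the end (rotate left by 3), then keep every other character starting from the second (positions 2nd, 4th, 6th, ...).
On "vwtqhxbr": the first step gives "qhxbrvwt", and the second then gives "hbvt".
(Check on "hodwzdxjrz": → "wzdxjrzhod" → "zxrhd" ✓)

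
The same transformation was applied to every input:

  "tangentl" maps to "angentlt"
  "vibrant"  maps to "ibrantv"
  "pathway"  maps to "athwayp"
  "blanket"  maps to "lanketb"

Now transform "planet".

lanetp

Rule — move the first character to the end.
"planet" → "lanetp".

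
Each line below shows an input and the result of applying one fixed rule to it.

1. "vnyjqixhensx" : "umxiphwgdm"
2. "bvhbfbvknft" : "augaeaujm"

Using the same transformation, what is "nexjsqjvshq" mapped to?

mdwirpiur

The pattern: delete the last 2 characters, then shift every letter 1 place backward in the alphabet (wrapping around).
For "nexjsqjvshq" the result is "mdwirpiur".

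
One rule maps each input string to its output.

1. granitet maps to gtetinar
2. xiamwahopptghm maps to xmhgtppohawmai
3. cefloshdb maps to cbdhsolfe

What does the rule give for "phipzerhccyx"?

Rule — reverse the string, then move the last character to the front.
Starting from "phipzerhccyx": after the first operation, "xycchrezpihp"; after the second, "pxycchrezpih".

pxycchrezpih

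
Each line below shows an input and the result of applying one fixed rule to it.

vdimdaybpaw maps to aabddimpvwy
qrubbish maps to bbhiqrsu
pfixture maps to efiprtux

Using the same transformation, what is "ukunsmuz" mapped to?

kmnsuuuz

Rule — sort the characters into alphabetical order.
Applying that to "ukunsmuz" gives "kmnsuuuz".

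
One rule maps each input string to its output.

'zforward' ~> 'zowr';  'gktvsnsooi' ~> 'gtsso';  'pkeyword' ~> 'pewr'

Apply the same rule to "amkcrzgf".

akrg

Looking at the pairs, the operation is to keep every other character starting from the first (positions 1st, 3rd, 5th, ...).
Applying that to "amkcrzgf" gives "akrg".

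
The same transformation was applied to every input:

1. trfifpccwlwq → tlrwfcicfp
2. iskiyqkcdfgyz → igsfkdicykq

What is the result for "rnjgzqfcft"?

rcnfjqgz

Each output is the input with this applied: delete the last 2 characters, then take characters alternately from the front and the back (1st, last, 2nd, 2nd-last, ...).
Applying both steps to "rnjgzqfcft": "rnjgzqfc", then "rcnfjqgz".
(Check on "trfifpccwlwq": → "trfifpccwl" → "tlrwfcicfp" ✓)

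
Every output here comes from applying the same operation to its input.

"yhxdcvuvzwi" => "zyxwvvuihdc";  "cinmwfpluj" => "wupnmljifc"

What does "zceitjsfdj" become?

Looking at the pairs, the operation is to sort the characters into reverse alphabetical order.
Doing the same to "zceitjsfdj": "ztsjjifedc".

ztsjjifedc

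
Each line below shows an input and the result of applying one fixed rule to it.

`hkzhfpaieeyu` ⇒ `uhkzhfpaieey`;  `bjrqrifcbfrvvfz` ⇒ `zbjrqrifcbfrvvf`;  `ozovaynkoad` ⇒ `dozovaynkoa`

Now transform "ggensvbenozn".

The rule is to move the last character to the front.
So "ggensvbenozn" becomes "nggensvbenoz".

nggensvbenoz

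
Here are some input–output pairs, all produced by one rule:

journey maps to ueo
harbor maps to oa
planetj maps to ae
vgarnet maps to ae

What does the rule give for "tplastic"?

The pattern: move the first 2 characters to the end (rotate left by 2), then keep only the vowels.
Working it through for "tplastic": intermediate "lastictp", final "ai".

ai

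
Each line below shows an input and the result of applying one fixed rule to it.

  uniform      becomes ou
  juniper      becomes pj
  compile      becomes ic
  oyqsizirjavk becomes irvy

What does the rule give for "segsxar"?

xs

Rule — move the first 2 characters to the end (rotate left by 2), then keep one character in every 3, starting at position 3 (positions 3rd, 6th, 9th, ...).
"segsxar" → "gsxarse" → "xs".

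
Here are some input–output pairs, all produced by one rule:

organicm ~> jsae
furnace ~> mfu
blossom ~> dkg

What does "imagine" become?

eyf

What's happening: keep every other character starting from the second (positions 2nd, 4th, 6th, ...), then shift every letter 8 places backward in the alphabet (wrapping around).
Working it through for "imagine": intermediate "mgn", final "eyf".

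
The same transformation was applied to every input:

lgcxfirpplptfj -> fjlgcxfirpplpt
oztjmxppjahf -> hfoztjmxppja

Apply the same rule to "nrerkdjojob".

obnrerkdjoj

The rule is to move the last 2 characters to the front (rotate right by 2).
"nrerkdjojob" → "obnrerkdjoj".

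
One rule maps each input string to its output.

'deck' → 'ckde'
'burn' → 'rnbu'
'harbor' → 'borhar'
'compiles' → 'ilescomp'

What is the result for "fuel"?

Rule — swap the front and back halves of the string.
Applying that to "fuel" gives "elfu".

elfu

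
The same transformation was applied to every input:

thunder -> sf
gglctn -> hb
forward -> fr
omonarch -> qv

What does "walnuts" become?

Each output is the input with this applied: shift every letter 12 places backward in the alphabet (wrapping around), then keep only the last 2 characters.
On "walnuts": the first step gives "kozbihg", and the second then gives "hg".
(Check on "forward": → "tcfkofr" → "fr" ✓)

hg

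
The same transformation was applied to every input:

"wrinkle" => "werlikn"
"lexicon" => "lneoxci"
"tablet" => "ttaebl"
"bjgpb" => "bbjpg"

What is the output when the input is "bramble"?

berlabm

The transformation: take characters alternately from the front and the back (1st, last, 2nd, 2nd-last, ...).
On "bramble" that produces "berlabm".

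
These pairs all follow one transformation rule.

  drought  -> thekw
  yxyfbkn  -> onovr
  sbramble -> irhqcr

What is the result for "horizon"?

xehyp

Each output is the input with this applied: shift every letter 10 places backward in the alphabet (wrapping around), then delete the last 2 characters.
On "horizon": the first step gives "xehyped", and the second then gives "xehyp".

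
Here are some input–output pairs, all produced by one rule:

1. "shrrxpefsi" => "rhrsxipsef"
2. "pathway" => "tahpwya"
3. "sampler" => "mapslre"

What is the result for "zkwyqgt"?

wkyzqtg

What's happening: move the first 2 characters to the end (rotate left by 2), then take characters alternately from the front and the back (1st, last, 2nd, 2nd-last, ...).
For "zkwyqgt" the result is "wkyzqtg".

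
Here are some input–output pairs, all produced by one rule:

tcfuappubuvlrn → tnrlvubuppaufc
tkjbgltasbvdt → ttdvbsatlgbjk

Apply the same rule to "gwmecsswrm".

The transformation: reverse the string, then move the last character to the front.
On "gwmecsswrm": the first step gives "mrwsscemwg", and the second then gives "gmrwsscemw".

gmrwsscemw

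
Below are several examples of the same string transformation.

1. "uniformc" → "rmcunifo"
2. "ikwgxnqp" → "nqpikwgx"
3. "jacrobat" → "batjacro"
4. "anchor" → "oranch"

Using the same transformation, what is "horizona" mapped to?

The pattern: move the first character to the end, then swap the front and back halves of the string.
Working it through for "horizona": intermediate "orizonah", final "onahoriz".

onahoriz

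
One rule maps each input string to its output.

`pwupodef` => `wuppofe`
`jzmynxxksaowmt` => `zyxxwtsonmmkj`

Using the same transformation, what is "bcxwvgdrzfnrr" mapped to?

The rule is to sort the characters into reverse alphabetical order, then delete the last character.
Applying both steps to "bcxwvgdrzfnrr": "zxwvrrrngfdcb", then "zxwvrrrngfdc".

zxwvrrrngfdc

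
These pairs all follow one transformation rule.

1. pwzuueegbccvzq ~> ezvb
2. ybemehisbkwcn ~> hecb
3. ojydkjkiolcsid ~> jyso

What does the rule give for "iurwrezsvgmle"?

The pattern: keep one character in every 3, starting at position 3 (positions 3rd, 6th, 9th, ...), then swap each adjacent pair of characters (1↔2, 3↔4, ...).
"iurwrezsvgmle" → "revl" → "erlv".

erlv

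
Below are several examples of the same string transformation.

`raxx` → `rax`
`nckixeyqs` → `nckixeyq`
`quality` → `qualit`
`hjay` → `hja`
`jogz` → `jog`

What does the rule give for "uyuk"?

uyu

The transformation: delete the last character.
Applying that to "uyuk" gives "uyu".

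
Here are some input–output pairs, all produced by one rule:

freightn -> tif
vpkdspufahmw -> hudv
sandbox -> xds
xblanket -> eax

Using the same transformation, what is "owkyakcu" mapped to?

cyo

Looking at the pairs, the operation is to keep one character in every 3, starting at position 1 (positions 1st, 4th, 7th, ...), then reverse the string.
"owkyakcu" → "cyo".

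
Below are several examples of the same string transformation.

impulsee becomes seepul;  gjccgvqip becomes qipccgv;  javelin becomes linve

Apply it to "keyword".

Looking at the pairs, the operation is to delete the first 2 characters, then move the last 3 characters to the front (rotate right by 3).
Applying that to "keyword" gives "ordyw".

ordyw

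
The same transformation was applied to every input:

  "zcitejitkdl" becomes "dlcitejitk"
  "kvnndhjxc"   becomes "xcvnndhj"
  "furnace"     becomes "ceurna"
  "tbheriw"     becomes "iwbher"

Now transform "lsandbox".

The transformation: delete the first character, then move the last 2 characters to the front (rotate right by 2).
On "lsandbox": the first step gives "sandbox", and the second then gives "oxsandb".

oxsandb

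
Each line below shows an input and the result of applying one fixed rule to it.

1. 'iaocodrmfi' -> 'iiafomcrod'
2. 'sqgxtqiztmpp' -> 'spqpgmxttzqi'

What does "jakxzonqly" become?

Rule — take characters alternately from the front and the back (1st, last, 2nd, 2nd-last, ...).
For "jakxzonqly" the result is "jyalkqxnzo".

jyalkqxnzo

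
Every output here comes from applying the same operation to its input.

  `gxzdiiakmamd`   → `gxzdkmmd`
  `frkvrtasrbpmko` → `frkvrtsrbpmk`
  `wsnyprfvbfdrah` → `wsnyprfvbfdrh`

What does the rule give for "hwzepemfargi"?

hwzpmfrg

Each output is the input with this applied: remove every vowel.
"hwzepemfargi" → "hwzpmfrg".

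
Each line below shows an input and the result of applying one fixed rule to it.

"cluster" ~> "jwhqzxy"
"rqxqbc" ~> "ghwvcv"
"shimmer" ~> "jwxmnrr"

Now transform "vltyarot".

Each output is the input with this applied: shift every letter 5 places forward in the alphabet (wrapping around), then move the last 2 characters to the front (rotate right by 2).
Starting from "vltyarot": after the first operation, "aqydfwty"; after the second, "tyaqydfw".

tyaqydfw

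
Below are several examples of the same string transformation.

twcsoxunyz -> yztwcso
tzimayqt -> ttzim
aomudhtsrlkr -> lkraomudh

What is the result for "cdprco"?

In each case the input is transformed by: swap the front and back halves of the string, then delete the first 3 characters.
Starting from "cdprco": after the first operation, "rcocdp"; after the second, "cdp".

cdp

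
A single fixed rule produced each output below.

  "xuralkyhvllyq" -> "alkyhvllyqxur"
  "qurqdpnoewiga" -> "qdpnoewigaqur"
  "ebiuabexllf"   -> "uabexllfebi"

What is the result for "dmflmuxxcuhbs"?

The pattern: move the first 3 characters to the end (rotate left by 3).
So "dmflmuxxcuhbs" becomes "lmuxxcuhbsdmf".

lmuxxcuhbsdmf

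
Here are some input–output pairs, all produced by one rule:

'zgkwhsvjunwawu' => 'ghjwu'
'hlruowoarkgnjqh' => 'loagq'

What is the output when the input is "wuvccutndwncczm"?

The pattern: keep one character in every 3, starting at position 2 (positions 2nd, 5th, 8th, ...).
On "wuvccutndwncczm" that produces "ucnnz".

ucnnz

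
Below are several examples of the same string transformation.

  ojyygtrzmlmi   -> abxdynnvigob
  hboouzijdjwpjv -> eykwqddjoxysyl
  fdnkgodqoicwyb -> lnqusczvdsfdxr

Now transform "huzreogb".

The pattern: shift every letter 11 places backward in the alphabet (wrapping around), then move the last 3 characters to the front (rotate right by 3).
"huzreogb" → "dvqwjogt".
(Check on "hboouzijdjwpjv": → "wqddjoxysyleyk" → "eykwqddjoxysyl" ✓)

dvqwjogt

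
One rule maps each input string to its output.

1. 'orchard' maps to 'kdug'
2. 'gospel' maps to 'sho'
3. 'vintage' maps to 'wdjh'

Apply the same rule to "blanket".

The pattern: shift every letter 3 places forward in the alphabet (wrapping around), then delete the first 3 characters.
Applying both steps to "blanket": "eodqnhw", then "qnhw".

qnhw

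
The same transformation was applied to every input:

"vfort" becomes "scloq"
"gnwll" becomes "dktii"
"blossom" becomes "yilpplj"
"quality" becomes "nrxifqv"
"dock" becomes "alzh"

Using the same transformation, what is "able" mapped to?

xyib

The transformation: shift every letter 3 places backward in the alphabet (wrapping around).
Applying that to "able" gives "xyib".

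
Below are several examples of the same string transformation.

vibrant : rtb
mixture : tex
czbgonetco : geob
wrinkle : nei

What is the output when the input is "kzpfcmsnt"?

Each output is the input with this applied: move the first 3 characters to the end (rotate left by 3), then keep one character in every 3, starting at position 1 (positions 1st, 4th, 7th, ...).
Working it through for "kzpfcmsnt": intermediate "fcmsntkzp", final "fsk".

fsk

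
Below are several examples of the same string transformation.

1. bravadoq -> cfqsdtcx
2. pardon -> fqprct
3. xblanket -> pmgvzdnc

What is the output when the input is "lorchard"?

jctfnqte

Looking at the pairs, the operation is to swap the front and back halves of the string, then shift every letter 2 places forward in the alphabet (wrapping around).
For "lorchard", step one produces "hardlorc"; step two turns that into "jctfnqte".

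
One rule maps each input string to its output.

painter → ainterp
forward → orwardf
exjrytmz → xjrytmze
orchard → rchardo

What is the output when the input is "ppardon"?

pardonp

What's happening: move the first character to the end.
Applying that to "ppardon" gives "pardonp".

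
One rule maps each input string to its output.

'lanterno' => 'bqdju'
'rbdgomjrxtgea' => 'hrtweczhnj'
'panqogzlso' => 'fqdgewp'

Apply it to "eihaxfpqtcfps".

uyxqnvfgjs

What's happening: delete the last 3 characters, then shift every letter 10 places backward in the alphabet (wrapping around).
"eihaxfpqtcfps" → "eihaxfpqtc" → "uyxqnvfgjs".
(Check on "lanterno": → "lante" → "bqdju" ✓)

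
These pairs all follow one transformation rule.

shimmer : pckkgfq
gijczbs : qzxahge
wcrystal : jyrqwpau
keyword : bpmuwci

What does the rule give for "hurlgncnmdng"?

Looking at the pairs, the operation is to shift every letter 2 places backward in the alphabet (wrapping around), then reverse the string.
On "hurlgncnmdng" that produces "elbklalejpsf".

elbklalejpsf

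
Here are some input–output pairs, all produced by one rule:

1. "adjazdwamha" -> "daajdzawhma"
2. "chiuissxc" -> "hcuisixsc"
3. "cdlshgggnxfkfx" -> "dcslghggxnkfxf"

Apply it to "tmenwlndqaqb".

mtnelwdnaqbq

In each case the input is transformed by: swap each adjacent pair of characters (1↔2, 3↔4, ...).
On "tmenwlndqaqb" that produces "mtnelwdnaqbq".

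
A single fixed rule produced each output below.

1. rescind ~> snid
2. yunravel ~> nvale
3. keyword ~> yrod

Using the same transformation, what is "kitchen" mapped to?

The transformation: swap each adjacent pair of characters (1↔2, 3↔4, ...), then delete the first 3 characters.
On "kitchen" that produces "tehn".

tehn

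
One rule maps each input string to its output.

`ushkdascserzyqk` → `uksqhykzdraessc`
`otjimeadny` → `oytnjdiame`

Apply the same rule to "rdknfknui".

What's happening: take characters alternately from the front and the back (1st, last, 2nd, 2nd-last, ...).
Applying that to "rdknfknui" gives "riduknnkf".

riduknnkf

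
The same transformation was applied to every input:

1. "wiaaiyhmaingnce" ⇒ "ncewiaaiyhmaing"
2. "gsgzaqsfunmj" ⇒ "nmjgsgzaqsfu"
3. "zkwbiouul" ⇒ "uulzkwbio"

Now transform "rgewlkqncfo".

The rule is to move the last 3 characters to the front (rotate right by 3).
For "rgewlkqncfo" the result is "cforgewlkqn".

cforgewlkqn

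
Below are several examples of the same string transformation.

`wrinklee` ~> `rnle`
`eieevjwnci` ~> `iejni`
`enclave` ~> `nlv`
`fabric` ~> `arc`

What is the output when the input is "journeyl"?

In each case the input is transformed by: keep every other character starting from the second (positions 2nd, 4th, 6th, ...).
For "journeyl" the result is "orel".

orel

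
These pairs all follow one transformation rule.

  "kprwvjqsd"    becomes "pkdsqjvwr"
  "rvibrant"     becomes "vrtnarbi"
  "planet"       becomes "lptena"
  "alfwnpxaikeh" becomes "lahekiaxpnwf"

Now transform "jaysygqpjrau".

Rule — reverse the string, then move the last 2 characters to the front (rotate right by 2).
"jaysygqpjrau" → "ajuarjpqgysy".

ajuarjpqgysy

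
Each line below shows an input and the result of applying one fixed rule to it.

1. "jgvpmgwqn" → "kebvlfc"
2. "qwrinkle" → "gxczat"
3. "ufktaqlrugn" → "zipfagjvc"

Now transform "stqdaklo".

fspzad

Rule — shift every letter 11 places backward in the alphabet (wrapping around), then delete the first 2 characters.
Doing the same to "stqdaklo": "fspzad".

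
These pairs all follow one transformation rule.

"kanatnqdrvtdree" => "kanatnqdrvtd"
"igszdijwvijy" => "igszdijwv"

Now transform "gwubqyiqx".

gwubqy

The transformation: delete the last 3 characters.
On "gwubqyiqx" that produces "gwubqy".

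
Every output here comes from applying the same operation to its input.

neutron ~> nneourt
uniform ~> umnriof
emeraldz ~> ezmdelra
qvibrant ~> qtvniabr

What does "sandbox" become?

Looking at the pairs, the operation is to take characters alternately from the front and the back (1st, last, 2nd, 2nd-last, ...).
On "sandbox" that produces "sxaonbd".

sxaonbd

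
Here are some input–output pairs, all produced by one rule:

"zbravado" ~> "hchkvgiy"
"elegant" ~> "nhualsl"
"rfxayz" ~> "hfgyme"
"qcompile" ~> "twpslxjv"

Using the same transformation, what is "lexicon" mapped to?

Looking at the pairs, the operation is to move the first 3 characters to the end (rotate left by 3), then shift every letter 7 places forward in the alphabet (wrapping around).
"lexicon" → "iconlex" → "pjvusle".
(Check on "elegant": → "gantele" → "nhualsl" ✓)

pjvusle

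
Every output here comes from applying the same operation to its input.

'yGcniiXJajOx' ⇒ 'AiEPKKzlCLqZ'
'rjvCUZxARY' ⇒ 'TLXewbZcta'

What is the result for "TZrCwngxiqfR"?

vbTeYPIZKSHt

In each case the input is transformed by: flip the case of every letter, then shift every letter 2 places forward in the alphabet (wrapping around).
Applying both steps to "TZrCwngxiqfR": "tzRcWNGXIQFr", then "vbTeYPIZKSHt".
(Check on "yGcniiXJajOx": → "YgCNIIxjAJoX" → "AiEPKKzlCLqZ" ✓)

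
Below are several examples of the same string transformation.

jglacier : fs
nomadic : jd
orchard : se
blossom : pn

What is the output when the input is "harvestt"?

The pattern: shift every letter 1 place forward in the alphabet (wrapping around), then keep only the last 2 characters.
On "harvestt": the first step gives "ibswftuu", and the second then gives "uu".

uu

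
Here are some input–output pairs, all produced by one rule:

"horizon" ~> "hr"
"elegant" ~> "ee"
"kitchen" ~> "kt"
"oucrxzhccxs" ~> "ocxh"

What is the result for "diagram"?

Rule — keep every other character starting from the first (positions 1st, 3rd, 5th, ...), then delete the last 2 characters.
On "diagram": the first step gives "darm", and the second then gives "da".
(Check on "kitchen": → "kthn" → "kt" ✓)

da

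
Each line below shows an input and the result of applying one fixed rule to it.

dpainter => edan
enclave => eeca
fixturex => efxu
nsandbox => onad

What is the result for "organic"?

cogn

The transformation: keep every other character starting from the first (positions 1st, 3rd, 5th, ...), then move the last character to the front.
Working it through for "organic": intermediate "ognc", final "cogn".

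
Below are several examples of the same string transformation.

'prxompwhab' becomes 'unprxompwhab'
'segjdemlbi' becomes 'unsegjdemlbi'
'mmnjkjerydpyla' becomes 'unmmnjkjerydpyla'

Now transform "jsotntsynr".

unjsotntsynr

The rule is to prepend "un".
Doing the same to "jsotntsynr": "unjsotntsynr".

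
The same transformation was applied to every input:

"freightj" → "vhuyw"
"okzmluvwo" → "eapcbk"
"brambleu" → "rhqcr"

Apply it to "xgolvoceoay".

nweblesu

Rule — delete the last 3 characters, then shift every letter 10 places backward in the alphabet (wrapping around).
"xgolvoceoay" → "xgolvoce" → "nweblesu".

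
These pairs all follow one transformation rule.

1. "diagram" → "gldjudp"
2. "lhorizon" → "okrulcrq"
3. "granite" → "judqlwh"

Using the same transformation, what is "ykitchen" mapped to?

Rule — shift every letter 3 places forward in the alphabet (wrapping around).
On "ykitchen" that produces "bnlwfkhq".

bnlwfkhq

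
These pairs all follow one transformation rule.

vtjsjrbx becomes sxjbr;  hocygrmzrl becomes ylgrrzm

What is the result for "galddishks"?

dsdkihs

The transformation: delete the first 3 characters, then take characters alternately from the front and the back (1st, last, 2nd, 2nd-last, ...).
For "galddishks", step one produces "ddishks"; step two turns that into "dsdkihs".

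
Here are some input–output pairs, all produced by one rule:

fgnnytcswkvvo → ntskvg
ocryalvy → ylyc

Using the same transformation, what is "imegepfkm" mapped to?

Rule — keep every other character starting from the second (positions 2nd, 4th, 6th, ...), then move the first character to the end.
Starting from "imegepfkm": after the first operation, "mgpk"; after the second, "gpkm".

gpkm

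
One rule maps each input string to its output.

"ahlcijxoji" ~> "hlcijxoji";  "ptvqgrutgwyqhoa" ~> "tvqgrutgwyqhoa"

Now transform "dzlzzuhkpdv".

zlzzuhkpdv

The transformation: delete the first character.
On "dzlzzuhkpdv" that produces "zlzzuhkpdv".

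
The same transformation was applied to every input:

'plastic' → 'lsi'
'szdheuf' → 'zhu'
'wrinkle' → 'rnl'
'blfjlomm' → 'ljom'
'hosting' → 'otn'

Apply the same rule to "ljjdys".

jds

Looking at the pairs, the operation is to keep every other character starting from the second (positions 2nd, 4th, 6th, ...).
On "ljjdys" that produces "jds".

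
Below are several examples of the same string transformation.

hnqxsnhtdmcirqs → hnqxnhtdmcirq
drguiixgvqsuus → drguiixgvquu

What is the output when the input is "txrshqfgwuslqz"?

In each case the input is transformed by: remove every "s".
For "txrshqfgwuslqz" the result is "txrhqfgwulqz".

txrhqfgwulqz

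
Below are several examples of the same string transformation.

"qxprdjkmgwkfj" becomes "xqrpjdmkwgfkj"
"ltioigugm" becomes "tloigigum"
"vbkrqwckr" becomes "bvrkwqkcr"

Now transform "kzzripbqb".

The transformation: swap each adjacent pair of characters (1↔2, 3↔4, ...).
On "kzzripbqb" that produces "zkrzpiqbb".

zkrzpiqbb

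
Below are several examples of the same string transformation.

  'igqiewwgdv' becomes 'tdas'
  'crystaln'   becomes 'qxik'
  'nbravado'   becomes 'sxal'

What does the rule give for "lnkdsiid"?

Looking at the pairs, the operation is to shift every letter 3 places backward in the alphabet (wrapping around), then keep only the last 4 characters.
Applying both steps to "lnkdsiid": "ikhapffa", then "pffa".

pffa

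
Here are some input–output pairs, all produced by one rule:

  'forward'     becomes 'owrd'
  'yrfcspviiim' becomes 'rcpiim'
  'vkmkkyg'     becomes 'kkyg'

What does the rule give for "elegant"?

What's happening: swap each adjacent pair of characters (1↔2, 3↔4, ...), then keep every other character starting from the first (positions 1st, 3rd, 5th, ...).
Applying both steps to "elegant": "legenat", then "lgnt".

lgnt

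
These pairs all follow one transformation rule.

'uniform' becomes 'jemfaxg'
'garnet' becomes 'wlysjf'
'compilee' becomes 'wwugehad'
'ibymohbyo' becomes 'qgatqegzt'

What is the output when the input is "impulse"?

kwaehmd

The rule is to shift every letter 8 places backward in the alphabet (wrapping around), then move the last 2 characters to the front (rotate right by 2).
Starting from "impulse": after the first operation, "aehmdkw"; after the second, "kwaehmd".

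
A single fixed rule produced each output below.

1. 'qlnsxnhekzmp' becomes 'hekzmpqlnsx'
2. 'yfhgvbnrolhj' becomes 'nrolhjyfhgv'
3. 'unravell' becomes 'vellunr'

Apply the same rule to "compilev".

ilevcom

The rule is to swap the front and back halves of the string, then delete the last character.
"compilev" → "ilevcomp" → "ilevcom".
(Check on "qlnsxnhekzmp": → "hekzmpqlnsxn" → "hekzmpqlnsx" ✓)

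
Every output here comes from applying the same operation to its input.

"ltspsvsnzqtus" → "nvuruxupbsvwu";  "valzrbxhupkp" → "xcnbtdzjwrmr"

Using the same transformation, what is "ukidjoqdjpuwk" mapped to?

In each case the input is transformed by: shift every letter 2 places forward in the alphabet (wrapping around).
Applying that to "ukidjoqdjpuwk" gives "wmkflqsflrwym".

wmkflqsflrwym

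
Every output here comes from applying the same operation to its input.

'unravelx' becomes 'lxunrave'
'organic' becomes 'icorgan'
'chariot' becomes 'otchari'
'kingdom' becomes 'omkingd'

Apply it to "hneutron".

Each output is the input with this applied: move the last 2 characters to the front (rotate right by 2).
On "hneutron" that produces "onhneutr".

onhneutr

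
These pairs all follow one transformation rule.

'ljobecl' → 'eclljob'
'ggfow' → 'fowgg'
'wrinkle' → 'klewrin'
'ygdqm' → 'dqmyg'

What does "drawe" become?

The transformation: move the last 3 characters to the front (rotate right by 3).
So "drawe" becomes "awedr".

awedr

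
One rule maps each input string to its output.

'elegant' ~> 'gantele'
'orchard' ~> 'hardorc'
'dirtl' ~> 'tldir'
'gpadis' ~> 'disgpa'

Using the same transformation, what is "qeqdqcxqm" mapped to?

dqcxqmqeq

The rule is to move the first 3 characters to the end (rotate left by 3).
So "qeqdqcxqm" becomes "dqcxqmqeq".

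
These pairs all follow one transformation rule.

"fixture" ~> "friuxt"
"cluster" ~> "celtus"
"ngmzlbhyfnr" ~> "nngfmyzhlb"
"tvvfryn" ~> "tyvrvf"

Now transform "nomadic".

What's happening: delete the last character, then take characters alternately from the front and the back (1st, last, 2nd, 2nd-last, ...).
On "nomadic": the first step gives "nomadi", and the second then gives "niodma".
(Check on "tvvfryn": → "tvvfry" → "tyvrvf" ✓)

niodma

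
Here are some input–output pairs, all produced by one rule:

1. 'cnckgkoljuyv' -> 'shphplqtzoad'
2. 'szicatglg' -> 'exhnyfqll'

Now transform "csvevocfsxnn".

Rule — shift every letter 5 places forward in the alphabet (wrapping around), then swap each adjacent pair of characters (1↔2, 3↔4, ...).
For "csvevocfsxnn" the result is "xhjatakhcxss".

xhjatakhcxss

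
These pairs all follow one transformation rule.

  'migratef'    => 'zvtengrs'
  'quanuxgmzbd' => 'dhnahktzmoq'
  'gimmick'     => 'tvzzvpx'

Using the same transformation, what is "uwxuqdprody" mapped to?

hjkhdqcebql

The transformation: shift every letter 13 places forward in the alphabet (wrapping around) — i.e. ROT13.
"uwxuqdprody" → "hjkhdqcebql".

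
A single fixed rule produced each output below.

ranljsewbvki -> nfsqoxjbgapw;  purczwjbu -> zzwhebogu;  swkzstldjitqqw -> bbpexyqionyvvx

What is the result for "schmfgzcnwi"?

nhmrklehsbx

What's happening: swap the first and last characters, then shift every letter 5 places forward in the alphabet (wrapping around).
For "schmfgzcnwi", step one produces "ichmfgzcnws"; step two turns that into "nhmrklehsbx".
(Check on "purczwjbu": → "uurczwjbp" → "zzwhebogu" ✓)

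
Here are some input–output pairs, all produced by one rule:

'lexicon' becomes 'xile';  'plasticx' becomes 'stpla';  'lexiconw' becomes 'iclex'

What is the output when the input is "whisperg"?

The transformation: delete the last 3 characters, then move the last 2 characters to the front (rotate right by 2).
"whisperg" → "whisp" → "spwhi".

spwhi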